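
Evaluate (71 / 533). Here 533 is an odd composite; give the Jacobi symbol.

1

Reciprocity: 71 ≡ 3 and 533 ≡ 1 (mod 4), so (71/533) = +(533/71).
Reduce top mod 71: now compute (36/71).
Pull out 2^2: since 71 ≡ 7 (mod 8), (2/71) = +1, so (2/71)^2 = +1.
Reciprocity: 9 ≡ 1 and 71 ≡ 3 (mod 4), so (9/71) = +(71/9).
Reduce top mod 9: now compute (8/9).
Pull out 2^3: since 9 ≡ 1 (mod 8), (2/9) = +1, so (2/9)^3 = +1.
Reached (1/9) = 1. Collecting the sign flips along the way, the symbol is +1.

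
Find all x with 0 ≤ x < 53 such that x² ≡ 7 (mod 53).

53 ≡ 1 (mod 4), so we find a root by search.
Trying successive values, 22² = 484 ≡ 7 (mod 53). The other root is 53 − 22 = 31.

22, 31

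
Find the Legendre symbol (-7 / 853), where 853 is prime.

-1

First reduce: -7 ≡ 846 (mod 853).
Pull out 2: since 853 ≡ 5 (mod 8), (2/853) = -1.
Reciprocity: 423 ≡ 3 and 853 ≡ 1 (mod 4), so (423/853) = +(853/423).
Reduce top mod 423: now compute (7/423).
Reciprocity: 7 ≡ 3 and 423 ≡ 3 (mod 4), so (7/423) = −(423/7).
Reduce top mod 7: now compute (3/7).
Reciprocity: 3 ≡ 3 and 7 ≡ 3 (mod 4), so (3/7) = −(7/3).
Reduce top mod 3: now compute (1/3).
Reached (1/3) = 1. Collecting the sign flips along the way, the symbol is -1.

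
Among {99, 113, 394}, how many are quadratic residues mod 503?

3

(99/503) = +1 → QR.
(113/503) = +1 → QR.
(394/503) = +1 → QR.
Total quadratic residues among the 3: 3.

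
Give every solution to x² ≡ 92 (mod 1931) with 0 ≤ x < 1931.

Since 1931 ≡ 3 (mod 4), a square root of 92 is 92^((1931+1)/4) = 92^483 mod 1931.
Repeated squaring: 92^2≡740, 92^4≡1127, 92^8≡1462, 92^16≡1758, 92^32≡964, 92^64≡485, 92^128≡1574, 92^256≡3 (mod 1931).
92^483 = 92^(256+128+64+32+2+1) ≡ 892 (mod 1931).
Check: 892² = 795664 ≡ 92 (mod 1931). The two roots are 892 and 1039.

892, 1039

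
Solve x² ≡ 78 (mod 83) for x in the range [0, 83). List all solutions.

24, 59

Since 83 ≡ 3 (mod 4), a square root of 78 is 78^((83+1)/4) = 78^21 mod 83.
Repeated squaring: 78^2≡25, 78^4≡44, 78^8≡27, 78^16≡65 (mod 83).
78^21 = 78^(16+4+1) ≡ 59 (mod 83).
Check: 59² = 3481 ≡ 78 (mod 83). The two roots are 24 and 59.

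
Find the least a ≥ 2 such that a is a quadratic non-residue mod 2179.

2

(2/2179) = −1, so 2 is the smallest positive non-residue mod 2179.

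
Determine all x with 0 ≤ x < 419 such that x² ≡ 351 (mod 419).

Since 419 ≡ 3 (mod 4), a square root of 351 is 351^((419+1)/4) = 351^105 mod 419.
Repeated squaring: 351^2≡15, 351^4≡225, 351^8≡345, 351^16≡29, 351^32≡3, 351^64≡9 (mod 419).
351^105 = 351^(64+32+8+1) ≡ 108 (mod 419).
Check: 108² = 11664 ≡ 351 (mod 419). The two roots are 108 and 311.

108, 311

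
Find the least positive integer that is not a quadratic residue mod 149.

2

(2/149) = −1, so 2 is the smallest positive non-residue mod 149.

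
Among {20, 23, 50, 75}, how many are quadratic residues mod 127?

(20/127) = -1 → non-residue.
(23/127) = -1 → non-residue.
(50/127) = +1 → QR.
(75/127) = -1 → non-residue.
Total quadratic residues among the 4: 1.

1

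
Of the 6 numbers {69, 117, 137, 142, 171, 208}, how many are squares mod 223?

2

(69/223) = +1 → QR.
(117/223) = -1 → non-residue.
(137/223) = -1 → non-residue.
(142/223) = -1 → non-residue.
(171/223) = +1 → QR.
(208/223) = -1 → non-residue.
Total quadratic residues among the 6: 2.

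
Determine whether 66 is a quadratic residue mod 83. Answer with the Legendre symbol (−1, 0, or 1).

-1

Pull out 2: since 83 ≡ 3 (mod 8), (2/83) = -1.
Reciprocity: 33 ≡ 1 and 83 ≡ 3 (mod 4), so (33/83) = +(83/33).
Reduce top mod 33: now compute (17/33).
Reciprocity: 17 ≡ 1 and 33 ≡ 1 (mod 4), so (17/33) = +(33/17).
Reduce top mod 17: now compute (16/17).
Pull out 2^4: since 17 ≡ 1 (mod 8), (2/17) = +1, so (2/17)^4 = +1.
Reached (1/17) = 1. Collecting the sign flips along the way, the symbol is -1.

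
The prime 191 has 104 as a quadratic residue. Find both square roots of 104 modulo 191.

Since 191 ≡ 3 (mod 4), a square root of 104 is 104^((191+1)/4) = 104^48 mod 191.
Repeated squaring: 104^2≡120, 104^4≡75, 104^8≡86, 104^16≡138, 104^32≡135 (mod 191).
104^48 = 104^(32+16) ≡ 103 (mod 191).
Check: 103² = 10609 ≡ 104 (mod 191). The two roots are 88 and 103.

88, 103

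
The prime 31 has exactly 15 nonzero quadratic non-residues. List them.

3 6 11 12 13 15 17 21 22 23 24 26 27 29 30

Square k = 1,…,15 (k and 31−k give the same square):
1²=1, 2²=4, 3²=9, 4²=16, 5²=25, 6²≡5, 7²≡18, 8²≡2, 9²≡19, 10²≡7, 11²≡28, 12²≡20, 13²≡14, 14²≡10, 15²≡8 (mod 31).
The residues are {1, 2, 4, 5, 7, 8, 9, 10, 14, 16, 18, 19, 20, 25, 28}; the non-residues are the remaining 15 nonzero classes.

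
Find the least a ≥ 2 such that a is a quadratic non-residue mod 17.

3

(2/17) = +1, so 2 is a residue.
(3/17) = −1, so 3 is the smallest positive non-residue mod 17.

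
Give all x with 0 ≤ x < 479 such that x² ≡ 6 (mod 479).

Since 479 ≡ 3 (mod 4), a square root of 6 is 6^((479+1)/4) = 6^120 mod 479.
Repeated squaring: 6^2≡36, 6^4≡338, 6^8≡242, 6^16≡126, 6^32≡69, 6^64≡450 (mod 479).
6^120 = 6^(64+32+16+8) ≡ 49 (mod 479).
Check: 49² = 2401 ≡ 6 (mod 479). The two roots are 49 and 430.

49, 430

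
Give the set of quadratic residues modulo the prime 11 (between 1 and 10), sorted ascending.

Square k = 1,…,5 (k and 11−k give the same square):
1²=1, 2²=4, 3²=9, 4²≡5, 5²≡3 (mod 11).
So the quadratic residues mod 11 are {1, 3, 4, 5, 9}.

1 3 4 5 9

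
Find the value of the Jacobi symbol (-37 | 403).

-1

First reduce: -37 ≡ 366 (mod 403).
Pull out 2: since 403 ≡ 3 (mod 8), (2/403) = -1.
Reciprocity: 183 ≡ 3 and 403 ≡ 3 (mod 4), so (183/403) = −(403/183).
Reduce top mod 183: now compute (37/183).
Reciprocity: 37 ≡ 1 and 183 ≡ 3 (mod 4), so (37/183) = +(183/37).
Reduce top mod 37: now compute (35/37).
Reciprocity: 35 ≡ 3 and 37 ≡ 1 (mod 4), so (35/37) = +(37/35).
Reduce top mod 35: now compute (2/35).
Pull out 2: since 35 ≡ 3 (mod 8), (2/35) = -1.
Reached (1/35) = 1. Collecting the sign flips along the way, the symbol is -1.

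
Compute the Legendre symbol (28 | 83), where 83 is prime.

1

Euler's criterion: (28/83) ≡ 28^41 (mod 83).
28^2 ≡ 37 (mod 83)
28^4 ≡ 41 (mod 83)
28^8 ≡ 21 (mod 83)
28^16 ≡ 26 (mod 83)
28^32 ≡ 12 (mod 83)
28^41 = 28^(32+8+1) ≡ 1 (mod 83).
Result is 1, so (28/83) = 1.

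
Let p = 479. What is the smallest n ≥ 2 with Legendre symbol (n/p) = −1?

(2/479) = +1, so 2 is a residue.
(3/479) = +1, so 3 is a residue.
(4/479) = +1, so 4 is a residue.
(5/479) = +1, so 5 is a residue.
(6/479) = +1, so 6 is a residue.
(7/479) = +1, so 7 is a residue.
(8/479) = +1, so 8 is a residue.
(9/479) = +1, so 9 is a residue.
(10/479) = +1, so 10 is a residue.
(11/479) = +1, so 11 is a residue.
(12/479) = +1, so 12 is a residue.
(13/479) = −1, so 13 is the smallest positive non-residue mod 479.

13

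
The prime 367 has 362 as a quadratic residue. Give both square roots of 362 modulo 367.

27, 340

Since 367 ≡ 3 (mod 4), a square root of 362 is 362^((367+1)/4) = 362^92 mod 367.
Repeated squaring: 362^2≡25, 362^4≡258, 362^8≡137, 362^16≡52, 362^32≡135, 362^64≡242 (mod 367).
362^92 = 362^(64+16+8+4) ≡ 340 (mod 367).
Check: 340² = 115600 ≡ 362 (mod 367). The two roots are 27 and 340.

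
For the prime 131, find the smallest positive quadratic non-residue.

2

(2/131) = −1, so 2 is the smallest positive non-residue mod 131.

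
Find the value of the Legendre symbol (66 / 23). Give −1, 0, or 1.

Euler's criterion: (66/23) ≡ 20^11 (mod 23).
20^2 ≡ 9 (mod 23)
20^4 ≡ 12 (mod 23)
20^8 ≡ 6 (mod 23)
20^11 = 20^(8+2+1) ≡ 22 (mod 23).
Result is 22 ≡ −1, so (66/23) = −1.

-1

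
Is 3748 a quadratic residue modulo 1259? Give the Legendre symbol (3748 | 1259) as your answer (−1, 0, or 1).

First reduce: 3748 ≡ 1230 (mod 1259).
Pull out 2: since 1259 ≡ 3 (mod 8), (2/1259) = -1.
Reciprocity: 615 ≡ 3 and 1259 ≡ 3 (mod 4), so (615/1259) = −(1259/615).
Reduce top mod 615: now compute (29/615).
Reciprocity: 29 ≡ 1 and 615 ≡ 3 (mod 4), so (29/615) = +(615/29).
Reduce top mod 29: now compute (6/29).
Pull out 2: since 29 ≡ 5 (mod 8), (2/29) = -1.
Reciprocity: 3 ≡ 3 and 29 ≡ 1 (mod 4), so (3/29) = +(29/3).
Reduce top mod 3: now compute (2/3).
Pull out 2: since 3 ≡ 3 (mod 8), (2/3) = -1.
Reached (1/3) = 1. Collecting the sign flips along the way, the symbol is +1.

1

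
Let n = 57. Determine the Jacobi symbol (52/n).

Pull out 2^2: since 57 ≡ 1 (mod 8), (2/57) = +1, so (2/57)^2 = +1.
Reciprocity: 13 ≡ 1 and 57 ≡ 1 (mod 4), so (13/57) = +(57/13).
Reduce top mod 13: now compute (5/13).
Reciprocity: 5 ≡ 1 and 13 ≡ 1 (mod 4), so (5/13) = +(13/5).
Reduce top mod 5: now compute (3/5).
Reciprocity: 3 ≡ 3 and 5 ≡ 1 (mod 4), so (3/5) = +(5/3).
Reduce top mod 3: now compute (2/3).
Pull out 2: since 3 ≡ 3 (mod 8), (2/3) = -1.
Reached (1/3) = 1. Collecting the sign flips along the way, the symbol is -1.

-1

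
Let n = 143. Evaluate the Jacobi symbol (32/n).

1

Pull out 2^5: since 143 ≡ 7 (mod 8), (2/143) = +1, so (2/143)^5 = +1.
Reached (1/143) = 1. Collecting the sign flips along the way, the symbol is +1.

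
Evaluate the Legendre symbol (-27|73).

1

First reduce: -27 ≡ 46 (mod 73).
Pull out 2: since 73 ≡ 1 (mod 8), (2/73) = +1.
Reciprocity: 23 ≡ 3 and 73 ≡ 1 (mod 4), so (23/73) = +(73/23).
Reduce top mod 23: now compute (4/23).
Pull out 2^2: since 23 ≡ 7 (mod 8), (2/23) = +1, so (2/23)^2 = +1.
Reached (1/23) = 1. Collecting the sign flips along the way, the symbol is +1.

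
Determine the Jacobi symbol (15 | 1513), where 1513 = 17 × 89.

Reciprocity: 15 ≡ 3 and 1513 ≡ 1 (mod 4), so (15/1513) = +(1513/15).
Reduce top mod 15: now compute (13/15).
Reciprocity: 13 ≡ 1 and 15 ≡ 3 (mod 4), so (13/15) = +(15/13).
Reduce top mod 13: now compute (2/13).
Pull out 2: since 13 ≡ 5 (mod 8), (2/13) = -1.
Reached (1/13) = 1. Collecting the sign flips along the way, the symbol is -1.

-1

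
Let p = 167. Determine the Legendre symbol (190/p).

Euler's criterion: (190/167) ≡ 23^83 (mod 167).
23^2 ≡ 28 (mod 167)
23^4 ≡ 116 (mod 167)
23^8 ≡ 96 (mod 167)
23^16 ≡ 31 (mod 167)
23^32 ≡ 126 (mod 167)
23^64 ≡ 11 (mod 167)
23^83 = 23^(64+16+2+1) ≡ 166 (mod 167).
Result is 166 ≡ −1, so (190/167) = −1.

-1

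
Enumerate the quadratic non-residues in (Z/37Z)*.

2, 5, 6, 8, 13, 14, 15, 17, 18, 19, 20, 22, 23, 24, 29, 31, 32, 35

Square k = 1,…,18 (k and 37−k give the same square):
1²=1, 2²=4, 3²=9, 4²=16, 5²=25, 6²=36, 7²≡12, 8²≡27, 9²≡7, 10²≡26, 11²≡10, 12²≡33, 13²≡21, 14²≡11, 15²≡3, 16²≡34, 17²≡30, 18²≡28 (mod 37).
The residues are {1, 3, 4, 7, 9, 10, 11, 12, 16, 21, 25, 26, 27, 28, 30, 33, 34, 36}; the non-residues are the remaining 18 nonzero classes.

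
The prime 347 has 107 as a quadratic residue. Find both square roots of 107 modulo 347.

Since 347 ≡ 3 (mod 4), a square root of 107 is 107^((347+1)/4) = 107^87 mod 347.
Repeated squaring: 107^2≡345, 107^4≡4, 107^8≡16, 107^16≡256, 107^32≡300, 107^64≡127 (mod 347).
107^87 = 107^(64+16+4+2+1) ≡ 169 (mod 347).
Check: 169² = 28561 ≡ 107 (mod 347). The two roots are 169 and 178.

169, 178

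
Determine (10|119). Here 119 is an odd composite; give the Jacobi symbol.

1

Pull out 2: since 119 ≡ 7 (mod 8), (2/119) = +1.
Reciprocity: 5 ≡ 1 and 119 ≡ 3 (mod 4), so (5/119) = +(119/5).
Reduce top mod 5: now compute (4/5).
Pull out 2^2: since 5 ≡ 5 (mod 8), (2/5) = -1, so (2/5)^2 = +1.
Reached (1/5) = 1. Collecting the sign flips along the way, the symbol is +1.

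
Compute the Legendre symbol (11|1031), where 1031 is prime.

1

Euler's criterion: (11/1031) ≡ 11^515 (mod 1031).
11^2 ≡ 121 (mod 1031)
11^4 ≡ 207 (mod 1031)
11^8 ≡ 578 (mod 1031)
11^16 ≡ 40 (mod 1031)
11^32 ≡ 569 (mod 1031)
11^64 ≡ 27 (mod 1031)
11^128 ≡ 729 (mod 1031)
11^256 ≡ 476 (mod 1031)
11^512 ≡ 787 (mod 1031)
11^515 = 11^(512+2+1) ≡ 1 (mod 1031).
Result is 1, so (11/1031) = 1.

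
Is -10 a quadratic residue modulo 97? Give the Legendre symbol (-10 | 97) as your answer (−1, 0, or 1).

-1

First reduce: -10 ≡ 87 (mod 97).
Reciprocity: 87 ≡ 3 and 97 ≡ 1 (mod 4), so (87/97) = +(97/87).
Reduce top mod 87: now compute (10/87).
Pull out 2: since 87 ≡ 7 (mod 8), (2/87) = +1.
Reciprocity: 5 ≡ 1 and 87 ≡ 3 (mod 4), so (5/87) = +(87/5).
Reduce top mod 5: now compute (2/5).
Pull out 2: since 5 ≡ 5 (mod 8), (2/5) = -1.
Reached (1/5) = 1. Collecting the sign flips along the way, the symbol is -1.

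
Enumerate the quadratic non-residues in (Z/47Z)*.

5 10 11 13 15 19 20 22 23 26 29 30 31 33 35 38 39 40 41 43 44 45 46

Square k = 1,…,23 (k and 47−k give the same square):
1²=1, 2²=4, 3²=9, 4²=16, 5²=25, 6²=36, 7²≡2, 8²≡17, 9²≡34, 10²≡6, 11²≡27, 12²≡3, 13²≡28, 14²≡8, 15²≡37, 16²≡21, 17²≡7, 18²≡42, 19²≡32, 20²≡24, 21²≡18, 22²≡14, 23²≡12 (mod 47).
The residues are {1, 2, 3, 4, 6, 7, 8, 9, 12, 14, 16, 17, 18, 21, 24, 25, 27, 28, 32, 34, 36, 37, 42}; the non-residues are the remaining 23 nonzero classes.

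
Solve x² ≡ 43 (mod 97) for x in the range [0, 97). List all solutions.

25, 72

97 ≡ 1 (mod 4), so we find a root by search.
Trying successive values, 25² = 625 ≡ 43 (mod 97). The other root is 97 − 25 = 72.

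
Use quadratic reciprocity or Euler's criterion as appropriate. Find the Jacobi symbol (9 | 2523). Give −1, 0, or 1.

Reciprocity: 9 ≡ 1 and 2523 ≡ 3 (mod 4), so (9/2523) = +(2523/9).
Reduce top mod 9: now compute (3/9).
Reciprocity: 3 ≡ 3 and 9 ≡ 1 (mod 4), so (3/9) = +(9/3).
Reduce top mod 3: now compute (0/3).
Top reduces to 0: gcd > 1, so the symbol is 0.

0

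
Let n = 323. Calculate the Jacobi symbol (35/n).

Reciprocity: 35 ≡ 3 and 323 ≡ 3 (mod 4), so (35/323) = −(323/35).
Reduce top mod 35: now compute (8/35).
Pull out 2^3: since 35 ≡ 3 (mod 8), (2/35) = -1, so (2/35)^3 = -1.
Reached (1/35) = 1. Collecting the sign flips along the way, the symbol is +1.

1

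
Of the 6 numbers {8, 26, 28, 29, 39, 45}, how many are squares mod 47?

(8/47) = +1 → QR.
(26/47) = -1 → non-residue.
(28/47) = +1 → QR.
(29/47) = -1 → non-residue.
(39/47) = -1 → non-residue.
(45/47) = -1 → non-residue.
Total quadratic residues among the 6: 2.

2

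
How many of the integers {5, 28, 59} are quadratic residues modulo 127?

0

(5/127) = -1 → non-residue.
(28/127) = -1 → non-residue.
(59/127) = -1 → non-residue.
Total quadratic residues among the 3: 0.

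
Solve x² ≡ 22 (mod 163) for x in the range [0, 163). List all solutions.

Since 163 ≡ 3 (mod 4), a square root of 22 is 22^((163+1)/4) = 22^41 mod 163.
Repeated squaring: 22^2≡158, 22^4≡25, 22^8≡136, 22^16≡77, 22^32≡61 (mod 163).
22^41 = 22^(32+8+1) ≡ 115 (mod 163).
Check: 115² = 13225 ≡ 22 (mod 163). The two roots are 48 and 115.

48, 115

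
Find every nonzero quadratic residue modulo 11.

1, 3, 4, 5, 9

Square k = 1,…,5 (k and 11−k give the same square):
1²=1, 2²=4, 3²=9, 4²≡5, 5²≡3 (mod 11).
So the quadratic residues mod 11 are {1, 3, 4, 5, 9}.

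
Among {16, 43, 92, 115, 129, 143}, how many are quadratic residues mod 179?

3

(16/179) = +1 → QR.
(43/179) = +1 → QR.
(92/179) = -1 → non-residue.
(115/179) = -1 → non-residue.
(129/179) = +1 → QR.
(143/179) = -1 → non-residue.
Total quadratic residues among the 6: 3.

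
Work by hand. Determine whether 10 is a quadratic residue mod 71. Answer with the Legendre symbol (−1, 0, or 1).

1

Euler's criterion: (10/71) ≡ 10^35 (mod 71).
10^2 ≡ 29 (mod 71)
10^4 ≡ 60 (mod 71)
10^8 ≡ 50 (mod 71)
10^16 ≡ 15 (mod 71)
10^32 ≡ 12 (mod 71)
10^35 = 10^(32+2+1) ≡ 1 (mod 71).
Result is 1, so (10/71) = 1.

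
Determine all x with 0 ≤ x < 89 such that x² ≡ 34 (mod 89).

37, 52

89 ≡ 1 (mod 4), so we find a root by search.
Trying successive values, 37² = 1369 ≡ 34 (mod 89). The other root is 89 − 37 = 52.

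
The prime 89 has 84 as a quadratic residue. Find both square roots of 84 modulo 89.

89 ≡ 1 (mod 4), so we find a root by search.
Trying successive values, 23² = 529 ≡ 84 (mod 89). The other root is 89 − 23 = 66.

23, 66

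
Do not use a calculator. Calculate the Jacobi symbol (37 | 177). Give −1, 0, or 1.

-1

Reciprocity: 37 ≡ 1 and 177 ≡ 1 (mod 4), so (37/177) = +(177/37).
Reduce top mod 37: now compute (29/37).
Reciprocity: 29 ≡ 1 and 37 ≡ 1 (mod 4), so (29/37) = +(37/29).
Reduce top mod 29: now compute (8/29).
Pull out 2^3: since 29 ≡ 5 (mod 8), (2/29) = -1, so (2/29)^3 = -1.
Reached (1/29) = 1. Collecting the sign flips along the way, the symbol is -1.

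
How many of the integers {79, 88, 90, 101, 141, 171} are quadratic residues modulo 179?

4

(79/179) = -1 → non-residue.
(88/179) = +1 → QR.
(90/179) = -1 → non-residue.
(101/179) = +1 → QR.
(141/179) = +1 → QR.
(171/179) = +1 → QR.
Total quadratic residues among the 6: 4.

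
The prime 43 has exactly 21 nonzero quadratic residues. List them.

1,4,6,9,10,11,13,14,15,16,17,21,23,24,25,31,35,36,38,40,41

Square k = 1,…,21 (k and 43−k give the same square):
1²=1, 2²=4, 3²=9, 4²=16, 5²=25, 6²=36, 7²≡6, 8²≡21, 9²≡38, 10²≡14, 11²≡35, 12²≡15, 13²≡40, 14²≡24, 15²≡10, 16²≡41, 17²≡31, 18²≡23, 19²≡17, 20²≡13, 21²≡11 (mod 43).
So the quadratic residues mod 43 are {1, 4, 6, 9, 10, 11, 13, 14, 15, 16, 17, 21, 23, 24, 25, 31, 35, 36, 38, 40, 41}.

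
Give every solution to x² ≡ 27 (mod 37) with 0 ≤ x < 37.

8, 29

37 ≡ 1 (mod 4), so we find a root by search.
Trying successive values, 8² = 64 ≡ 27 (mod 37). The other root is 37 − 8 = 29.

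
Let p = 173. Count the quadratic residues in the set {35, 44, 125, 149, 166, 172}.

3

(35/173) = +1 → QR.
(44/173) = -1 → non-residue.
(125/173) = -1 → non-residue.
(149/173) = +1 → QR.
(166/173) = -1 → non-residue.
(172/173) = +1 → QR.
Total quadratic residues among the 6: 3.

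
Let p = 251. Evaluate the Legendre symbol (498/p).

-1

First reduce: 498 ≡ 247 (mod 251).
Reciprocity: 247 ≡ 3 and 251 ≡ 3 (mod 4), so (247/251) = −(251/247).
Reduce top mod 247: now compute (4/247).
Pull out 2^2: since 247 ≡ 7 (mod 8), (2/247) = +1, so (2/247)^2 = +1.
Reached (1/247) = 1. Collecting the sign flips along the way, the symbol is -1.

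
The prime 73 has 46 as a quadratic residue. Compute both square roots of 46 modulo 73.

73 ≡ 1 (mod 4), so we find a root by search.
Trying successive values, 22² = 484 ≡ 46 (mod 73). The other root is 73 − 22 = 51.

22, 51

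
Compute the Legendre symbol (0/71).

0

Top reduces to 0: gcd > 1, so the symbol is 0.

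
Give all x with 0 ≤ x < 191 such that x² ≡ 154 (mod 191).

Since 191 ≡ 3 (mod 4), a square root of 154 is 154^((191+1)/4) = 154^48 mod 191.
Repeated squaring: 154^2≡32, 154^4≡69, 154^8≡177, 154^16≡5, 154^32≡25 (mod 191).
154^48 = 154^(32+16) ≡ 125 (mod 191).
Check: 125² = 15625 ≡ 154 (mod 191). The two roots are 66 and 125.

66, 125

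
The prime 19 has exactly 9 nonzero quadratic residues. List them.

Square k = 1,…,9 (k and 19−k give the same square):
1²=1, 2²=4, 3²=9, 4²=16, 5²≡6, 6²≡17, 7²≡11, 8²≡7, 9²≡5 (mod 19).
So the quadratic residues mod 19 are {1, 4, 5, 6, 7, 9, 11, 16, 17}.

1,4,5,6,7,9,11,16,17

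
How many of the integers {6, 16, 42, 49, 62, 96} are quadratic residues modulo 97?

5

(6/97) = +1 → QR.
(16/97) = +1 → QR.
(42/97) = -1 → non-residue.
(49/97) = +1 → QR.
(62/97) = +1 → QR.
(96/97) = +1 → QR.
Total quadratic residues among the 6: 5.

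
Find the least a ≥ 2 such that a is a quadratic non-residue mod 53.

(2/53) = −1, so 2 is the smallest positive non-residue mod 53.

2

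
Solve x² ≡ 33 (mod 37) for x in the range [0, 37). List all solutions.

37 ≡ 1 (mod 4), so we find a root by search.
Trying successive values, 12² = 144 ≡ 33 (mod 37). The other root is 37 − 12 = 25.

12, 25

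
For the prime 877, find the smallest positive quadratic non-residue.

2

(2/877) = −1, so 2 is the smallest positive non-residue mod 877.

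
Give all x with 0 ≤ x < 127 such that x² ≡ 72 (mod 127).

Since 127 ≡ 3 (mod 4), a square root of 72 is 72^((127+1)/4) = 72^32 mod 127.
Repeated squaring: 72^2≡104, 72^4≡21, 72^8≡60, 72^16≡44, 72^32≡31 (mod 127).
72^32 = 72^(32) ≡ 31 (mod 127).
Check: 31² = 961 ≡ 72 (mod 127). The two roots are 31 and 96.

31, 96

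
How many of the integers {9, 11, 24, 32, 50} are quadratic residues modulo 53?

3

(9/53) = +1 → QR.
(11/53) = +1 → QR.
(24/53) = +1 → QR.
(32/53) = -1 → non-residue.
(50/53) = -1 → non-residue.
Total quadratic residues among the 5: 3.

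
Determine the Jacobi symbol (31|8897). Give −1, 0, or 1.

Reciprocity: 31 ≡ 3 and 8897 ≡ 1 (mod 4), so (31/8897) = +(8897/31).
Reduce top mod 31: now compute (0/31).
Top reduces to 0: gcd > 1, so the symbol is 0.

0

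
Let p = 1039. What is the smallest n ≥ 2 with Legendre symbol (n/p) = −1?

(2/1039) = +1, so 2 is a residue.
(3/1039) = −1, so 3 is the smallest positive non-residue mod 1039.

3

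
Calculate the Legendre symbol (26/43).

Pull out 2: since 43 ≡ 3 (mod 8), (2/43) = -1.
Reciprocity: 13 ≡ 1 and 43 ≡ 3 (mod 4), so (13/43) = +(43/13).
Reduce top mod 13: now compute (4/13).
Pull out 2^2: since 13 ≡ 5 (mod 8), (2/13) = -1, so (2/13)^2 = +1.
Reached (1/13) = 1. Collecting the sign flips along the way, the symbol is -1.

-1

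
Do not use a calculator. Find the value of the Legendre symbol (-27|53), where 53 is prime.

First reduce: -27 ≡ 26 (mod 53).
Pull out 2: since 53 ≡ 5 (mod 8), (2/53) = -1.
Reciprocity: 13 ≡ 1 and 53 ≡ 1 (mod 4), so (13/53) = +(53/13).
Reduce top mod 13: now compute (1/13).
Reached (1/13) = 1. Collecting the sign flips along the way, the symbol is -1.

-1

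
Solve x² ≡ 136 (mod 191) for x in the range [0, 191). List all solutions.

30, 161

Since 191 ≡ 3 (mod 4), a square root of 136 is 136^((191+1)/4) = 136^48 mod 191.
Repeated squaring: 136^2≡160, 136^4≡6, 136^8≡36, 136^16≡150, 136^32≡153 (mod 191).
136^48 = 136^(32+16) ≡ 30 (mod 191).
Check: 30² = 900 ≡ 136 (mod 191). The two roots are 30 and 161.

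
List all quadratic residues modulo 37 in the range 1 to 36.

1,3,4,7,9,10,11,12,16,21,25,26,27,28,30,33,34,36

Square k = 1,…,18 (k and 37−k give the same square):
1²=1, 2²=4, 3²=9, 4²=16, 5²=25, 6²=36, 7²≡12, 8²≡27, 9²≡7, 10²≡26, 11²≡10, 12²≡33, 13²≡21, 14²≡11, 15²≡3, 16²≡34, 17²≡30, 18²≡28 (mod 37).
So the quadratic residues mod 37 are {1, 3, 4, 7, 9, 10, 11, 12, 16, 21, 25, 26, 27, 28, 30, 33, 34, 36}.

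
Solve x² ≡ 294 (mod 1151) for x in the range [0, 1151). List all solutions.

Since 1151 ≡ 3 (mod 4), a square root of 294 is 294^((1151+1)/4) = 294^288 mod 1151.
Repeated squaring: 294^2≡111, 294^4≡811, 294^8≡500, 294^16≡233, 294^32≡192, 294^64≡32, 294^128≡1024, 294^256≡15 (mod 1151).
294^288 = 294^(256+32) ≡ 578 (mod 1151).
Check: 578² = 334084 ≡ 294 (mod 1151). The two roots are 573 and 578.

573, 578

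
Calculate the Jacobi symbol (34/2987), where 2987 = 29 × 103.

Pull out 2: since 2987 ≡ 3 (mod 8), (2/2987) = -1.
Reciprocity: 17 ≡ 1 and 2987 ≡ 3 (mod 4), so (17/2987) = +(2987/17).
Reduce top mod 17: now compute (12/17).
Pull out 2^2: since 17 ≡ 1 (mod 8), (2/17) = +1, so (2/17)^2 = +1.
Reciprocity: 3 ≡ 3 and 17 ≡ 1 (mod 4), so (3/17) = +(17/3).
Reduce top mod 3: now compute (2/3).
Pull out 2: since 3 ≡ 3 (mod 8), (2/3) = -1.
Reached (1/3) = 1. Collecting the sign flips along the way, the symbol is +1.

1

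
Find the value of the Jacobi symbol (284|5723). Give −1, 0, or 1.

-1

Pull out 2^2: since 5723 ≡ 3 (mod 8), (2/5723) = -1, so (2/5723)^2 = +1.
Reciprocity: 71 ≡ 3 and 5723 ≡ 3 (mod 4), so (71/5723) = −(5723/71).
Reduce top mod 71: now compute (43/71).
Reciprocity: 43 ≡ 3 and 71 ≡ 3 (mod 4), so (43/71) = −(71/43).
Reduce top mod 43: now compute (28/43).
Pull out 2^2: since 43 ≡ 3 (mod 8), (2/43) = -1, so (2/43)^2 = +1.
Reciprocity: 7 ≡ 3 and 43 ≡ 3 (mod 4), so (7/43) = −(43/7).
Reduce top mod 7: now compute (1/7).
Reached (1/7) = 1. Collecting the sign flips along the way, the symbol is -1.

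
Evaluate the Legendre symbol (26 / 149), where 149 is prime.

Pull out 2: since 149 ≡ 5 (mod 8), (2/149) = -1.
Reciprocity: 13 ≡ 1 and 149 ≡ 1 (mod 4), so (13/149) = +(149/13).
Reduce top mod 13: now compute (6/13).
Pull out 2: since 13 ≡ 5 (mod 8), (2/13) = -1.
Reciprocity: 3 ≡ 3 and 13 ≡ 1 (mod 4), so (3/13) = +(13/3).
Reduce top mod 3: now compute (1/3).
Reached (1/3) = 1. Collecting the sign flips along the way, the symbol is +1.

1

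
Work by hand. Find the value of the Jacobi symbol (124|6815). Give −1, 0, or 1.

Pull out 2^2: since 6815 ≡ 7 (mod 8), (2/6815) = +1, so (2/6815)^2 = +1.
Reciprocity: 31 ≡ 3 and 6815 ≡ 3 (mod 4), so (31/6815) = −(6815/31).
Reduce top mod 31: now compute (26/31).
Pull out 2: since 31 ≡ 7 (mod 8), (2/31) = +1.
Reciprocity: 13 ≡ 1 and 31 ≡ 3 (mod 4), so (13/31) = +(31/13).
Reduce top mod 13: now compute (5/13).
Reciprocity: 5 ≡ 1 and 13 ≡ 1 (mod 4), so (5/13) = +(13/5).
Reduce top mod 5: now compute (3/5).
Reciprocity: 3 ≡ 3 and 5 ≡ 1 (mod 4), so (3/5) = +(5/3).
Reduce top mod 3: now compute (2/3).
Pull out 2: since 3 ≡ 3 (mod 8), (2/3) = -1.
Reached (1/3) = 1. Collecting the sign flips along the way, the symbol is +1.

1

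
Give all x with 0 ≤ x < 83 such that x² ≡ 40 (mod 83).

17, 66

Since 83 ≡ 3 (mod 4), a square root of 40 is 40^((83+1)/4) = 40^21 mod 83.
Repeated squaring: 40^2≡23, 40^4≡31, 40^8≡48, 40^16≡63 (mod 83).
40^21 = 40^(16+4+1) ≡ 17 (mod 83).
Check: 17² = 289 ≡ 40 (mod 83). The two roots are 17 and 66.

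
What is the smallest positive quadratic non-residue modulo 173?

(2/173) = −1, so 2 is the smallest positive non-residue mod 173.

2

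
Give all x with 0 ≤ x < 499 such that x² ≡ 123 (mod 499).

98, 401

Since 499 ≡ 3 (mod 4), a square root of 123 is 123^((499+1)/4) = 123^125 mod 499.
Repeated squaring: 123^2≡159, 123^4≡331, 123^8≡280, 123^16≡57, 123^32≡255, 123^64≡155 (mod 499).
123^125 = 123^(64+32+16+8+4+1) ≡ 401 (mod 499).
Check: 401² = 160801 ≡ 123 (mod 499). The two roots are 98 and 401.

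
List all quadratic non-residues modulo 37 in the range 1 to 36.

2,5,6,8,13,14,15,17,18,19,20,22,23,24,29,31,32,35

Square k = 1,…,18 (k and 37−k give the same square):
1²=1, 2²=4, 3²=9, 4²=16, 5²=25, 6²=36, 7²≡12, 8²≡27, 9²≡7, 10²≡26, 11²≡10, 12²≡33, 13²≡21, 14²≡11, 15²≡3, 16²≡34, 17²≡30, 18²≡28 (mod 37).
The residues are {1, 3, 4, 7, 9, 10, 11, 12, 16, 21, 25, 26, 27, 28, 30, 33, 34, 36}; the non-residues are the remaining 18 nonzero classes.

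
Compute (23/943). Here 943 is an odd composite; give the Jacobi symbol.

Reciprocity: 23 ≡ 3 and 943 ≡ 3 (mod 4), so (23/943) = −(943/23).
Reduce top mod 23: now compute (0/23).
Top reduces to 0: gcd > 1, so the symbol is 0.

0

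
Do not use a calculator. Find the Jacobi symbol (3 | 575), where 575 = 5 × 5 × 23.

Reciprocity: 3 ≡ 3 and 575 ≡ 3 (mod 4), so (3/575) = −(575/3).
Reduce top mod 3: now compute (2/3).
Pull out 2: since 3 ≡ 3 (mod 8), (2/3) = -1.
Reached (1/3) = 1. Collecting the sign flips along the way, the symbol is +1.

1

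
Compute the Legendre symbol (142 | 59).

-1

First reduce: 142 ≡ 24 (mod 59).
Pull out 2^3: since 59 ≡ 3 (mod 8), (2/59) = -1, so (2/59)^3 = -1.
Reciprocity: 3 ≡ 3 and 59 ≡ 3 (mod 4), so (3/59) = −(59/3).
Reduce top mod 3: now compute (2/3).
Pull out 2: since 3 ≡ 3 (mod 8), (2/3) = -1.
Reached (1/3) = 1. Collecting the sign flips along the way, the symbol is -1.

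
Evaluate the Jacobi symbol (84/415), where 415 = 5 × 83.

Pull out 2^2: since 415 ≡ 7 (mod 8), (2/415) = +1, so (2/415)^2 = +1.
Reciprocity: 21 ≡ 1 and 415 ≡ 3 (mod 4), so (21/415) = +(415/21).
Reduce top mod 21: now compute (16/21).
Pull out 2^4: since 21 ≡ 5 (mod 8), (2/21) = -1, so (2/21)^4 = +1.
Reached (1/21) = 1. Collecting the sign flips along the way, the symbol is +1.

1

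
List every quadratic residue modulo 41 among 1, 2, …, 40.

1, 2, 4, 5, 8, 9, 10, 16, 18, 20, 21, 23, 25, 31, 32, 33, 36, 37, 39, 40

Square k = 1,…,20 (k and 41−k give the same square):
1²=1, 2²=4, 3²=9, 4²=16, 5²=25, 6²=36, 7²≡8, 8²≡23, 9²≡40, 10²≡18, 11²≡39, 12²≡21, 13²≡5, 14²≡32, 15²≡20, 16²≡10, 17²≡2, 18²≡37, 19²≡33, 20²≡31 (mod 41).
So the quadratic residues mod 41 are {1, 2, 4, 5, 8, 9, 10, 16, 18, 20, 21, 23, 25, 31, 32, 33, 36, 37, 39, 40}.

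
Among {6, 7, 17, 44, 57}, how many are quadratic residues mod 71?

2

(6/71) = +1 → QR.
(7/71) = -1 → non-residue.
(17/71) = -1 → non-residue.
(44/71) = -1 → non-residue.
(57/71) = +1 → QR.
Total quadratic residues among the 5: 2.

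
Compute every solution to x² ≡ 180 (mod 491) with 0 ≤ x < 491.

Since 491 ≡ 3 (mod 4), a square root of 180 is 180^((491+1)/4) = 180^123 mod 491.
Repeated squaring: 180^2≡485, 180^4≡36, 180^8≡314, 180^16≡396, 180^32≡187, 180^64≡108 (mod 491).
180^123 = 180^(64+32+16+8+2+1) ≡ 100 (mod 491).
Check: 100² = 10000 ≡ 180 (mod 491). The two roots are 100 and 391.

100, 391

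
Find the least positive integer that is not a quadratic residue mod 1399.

3

(2/1399) = +1, so 2 is a residue.
(3/1399) = −1, so 3 is the smallest positive non-residue mod 1399.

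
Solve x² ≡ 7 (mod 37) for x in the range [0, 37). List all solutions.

9, 28

37 ≡ 1 (mod 4), so we find a root by search.
Trying successive values, 9² = 81 ≡ 7 (mod 37). The other root is 37 − 9 = 28.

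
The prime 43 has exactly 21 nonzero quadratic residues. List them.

1, 4, 6, 9, 10, 11, 13, 14, 15, 16, 17, 21, 23, 24, 25, 31, 35, 36, 38, 40, 41

Square k = 1,…,21 (k and 43−k give the same square):
1²=1, 2²=4, 3²=9, 4²=16, 5²=25, 6²=36, 7²≡6, 8²≡21, 9²≡38, 10²≡14, 11²≡35, 12²≡15, 13²≡40, 14²≡24, 15²≡10, 16²≡41, 17²≡31, 18²≡23, 19²≡17, 20²≡13, 21²≡11 (mod 43).
So the quadratic residues mod 43 are {1, 4, 6, 9, 10, 11, 13, 14, 15, 16, 17, 21, 23, 24, 25, 31, 35, 36, 38, 40, 41}.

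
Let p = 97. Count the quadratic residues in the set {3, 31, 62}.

3

(3/97) = +1 → QR.
(31/97) = +1 → QR.
(62/97) = +1 → QR.
Total quadratic residues among the 3: 3.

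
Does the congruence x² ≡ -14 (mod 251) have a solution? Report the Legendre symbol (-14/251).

Euler's criterion: (-14/251) ≡ 237^125 (mod 251).
237^2 ≡ 196 (mod 251)
237^4 ≡ 13 (mod 251)
237^8 ≡ 169 (mod 251)
237^16 ≡ 198 (mod 251)
237^32 ≡ 48 (mod 251)
237^64 ≡ 45 (mod 251)
237^125 = 237^(64+32+16+8+4+1) ≡ 1 (mod 251).
Result is 1, so (-14/251) = 1.

1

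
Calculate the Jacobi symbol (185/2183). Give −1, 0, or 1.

0

Reciprocity: 185 ≡ 1 and 2183 ≡ 3 (mod 4), so (185/2183) = +(2183/185).
Reduce top mod 185: now compute (148/185).
Pull out 2^2: since 185 ≡ 1 (mod 8), (2/185) = +1, so (2/185)^2 = +1.
Reciprocity: 37 ≡ 1 and 185 ≡ 1 (mod 4), so (37/185) = +(185/37).
Reduce top mod 37: now compute (0/37).
Top reduces to 0: gcd > 1, so the symbol is 0.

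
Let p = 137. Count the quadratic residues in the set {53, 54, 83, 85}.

0

(53/137) = -1 → non-residue.
(54/137) = -1 → non-residue.
(83/137) = -1 → non-residue.
(85/137) = -1 → non-residue.
Total quadratic residues among the 4: 0.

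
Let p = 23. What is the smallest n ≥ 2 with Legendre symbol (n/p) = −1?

5

(2/23) = +1, so 2 is a residue.
(3/23) = +1, so 3 is a residue.
(4/23) = +1, so 4 is a residue.
(5/23) = −1, so 5 is the smallest positive non-residue mod 23.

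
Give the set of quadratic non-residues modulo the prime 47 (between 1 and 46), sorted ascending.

5,10,11,13,15,19,20,22,23,26,29,30,31,33,35,38,39,40,41,43,44,45,46

Square k = 1,…,23 (k and 47−k give the same square):
1²=1, 2²=4, 3²=9, 4²=16, 5²=25, 6²=36, 7²≡2, 8²≡17, 9²≡34, 10²≡6, 11²≡27, 12²≡3, 13²≡28, 14²≡8, 15²≡37, 16²≡21, 17²≡7, 18²≡42, 19²≡32, 20²≡24, 21²≡18, 22²≡14, 23²≡12 (mod 47).
The residues are {1, 2, 3, 4, 6, 7, 8, 9, 12, 14, 16, 17, 18, 21, 24, 25, 27, 28, 32, 34, 36, 37, 42}; the non-residues are the remaining 23 nonzero classes.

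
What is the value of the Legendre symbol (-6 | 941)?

1

First reduce: -6 ≡ 935 (mod 941).
Reciprocity: 935 ≡ 3 and 941 ≡ 1 (mod 4), so (935/941) = +(941/935).
Reduce top mod 935: now compute (6/935).
Pull out 2: since 935 ≡ 7 (mod 8), (2/935) = +1.
Reciprocity: 3 ≡ 3 and 935 ≡ 3 (mod 4), so (3/935) = −(935/3).
Reduce top mod 3: now compute (2/3).
Pull out 2: since 3 ≡ 3 (mod 8), (2/3) = -1.
Reached (1/3) = 1. Collecting the sign flips along the way, the symbol is +1.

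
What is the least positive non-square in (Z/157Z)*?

2

(2/157) = −1, so 2 is the smallest positive non-residue mod 157.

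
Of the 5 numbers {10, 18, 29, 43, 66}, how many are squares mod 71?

(10/71) = +1 → QR.
(18/71) = +1 → QR.
(29/71) = +1 → QR.
(43/71) = +1 → QR.
(66/71) = -1 → non-residue.
Total quadratic residues among the 5: 4.

4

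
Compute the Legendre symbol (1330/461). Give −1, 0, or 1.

1

Euler's criterion: (1330/461) ≡ 408^230 (mod 461).
408^2 ≡ 43 (mod 461)
408^4 ≡ 5 (mod 461)
408^8 ≡ 25 (mod 461)
408^16 ≡ 164 (mod 461)
408^32 ≡ 158 (mod 461)
408^64 ≡ 70 (mod 461)
408^128 ≡ 290 (mod 461)
408^230 = 408^(128+64+32+4+2) ≡ 1 (mod 461).
Result is 1, so (1330/461) = 1.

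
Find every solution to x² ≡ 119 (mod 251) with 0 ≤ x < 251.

118, 133

Since 251 ≡ 3 (mod 4), a square root of 119 is 119^((251+1)/4) = 119^63 mod 251.
Repeated squaring: 119^2≡105, 119^4≡232, 119^8≡110, 119^16≡52, 119^32≡194 (mod 251).
119^63 = 119^(32+16+8+4+2+1) ≡ 118 (mod 251).
Check: 118² = 13924 ≡ 119 (mod 251). The two roots are 118 and 133.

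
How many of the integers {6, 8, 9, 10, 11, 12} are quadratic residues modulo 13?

(6/13) = -1 → non-residue.
(8/13) = -1 → non-residue.
(9/13) = +1 → QR.
(10/13) = +1 → QR.
(11/13) = -1 → non-residue.
(12/13) = +1 → QR.
Total quadratic residues among the 6: 3.

3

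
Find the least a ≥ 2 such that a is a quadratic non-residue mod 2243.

2

(2/2243) = −1, so 2 is the smallest positive non-residue mod 2243.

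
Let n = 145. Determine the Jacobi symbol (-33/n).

-1

First reduce: -33 ≡ 112 (mod 145).
Pull out 2^4: since 145 ≡ 1 (mod 8), (2/145) = +1, so (2/145)^4 = +1.
Reciprocity: 7 ≡ 3 and 145 ≡ 1 (mod 4), so (7/145) = +(145/7).
Reduce top mod 7: now compute (5/7).
Reciprocity: 5 ≡ 1 and 7 ≡ 3 (mod 4), so (5/7) = +(7/5).
Reduce top mod 5: now compute (2/5).
Pull out 2: since 5 ≡ 5 (mod 8), (2/5) = -1.
Reached (1/5) = 1. Collecting the sign flips along the way, the symbol is -1.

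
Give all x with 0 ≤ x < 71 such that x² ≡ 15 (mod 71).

21, 50

Since 71 ≡ 3 (mod 4), a square root of 15 is 15^((71+1)/4) = 15^18 mod 71.
Repeated squaring: 15^2≡12, 15^4≡2, 15^8≡4, 15^16≡16 (mod 71).
15^18 = 15^(16+2) ≡ 50 (mod 71).
Check: 50² = 2500 ≡ 15 (mod 71). The two roots are 21 and 50.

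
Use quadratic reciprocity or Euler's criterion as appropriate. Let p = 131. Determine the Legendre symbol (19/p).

Euler's criterion: (19/131) ≡ 19^65 (mod 131).
19^2 ≡ 99 (mod 131)
19^4 ≡ 107 (mod 131)
19^8 ≡ 52 (mod 131)
19^16 ≡ 84 (mod 131)
19^32 ≡ 113 (mod 131)
19^64 ≡ 62 (mod 131)
19^65 = 19^(64+1) ≡ 130 (mod 131).
Result is 130 ≡ −1, so (19/131) = −1.

-1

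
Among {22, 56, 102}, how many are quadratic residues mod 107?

2

(22/107) = -1 → non-residue.
(56/107) = +1 → QR.
(102/107) = +1 → QR.
Total quadratic residues among the 3: 2.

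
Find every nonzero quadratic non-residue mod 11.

2,6,7,8,10

Square k = 1,…,5 (k and 11−k give the same square):
1²=1, 2²=4, 3²=9, 4²≡5, 5²≡3 (mod 11).
The residues are {1, 3, 4, 5, 9}; the non-residues are the remaining 5 nonzero classes.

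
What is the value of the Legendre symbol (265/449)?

1

Euler's criterion: (265/449) ≡ 265^224 (mod 449).
265^2 ≡ 181 (mod 449)
265^4 ≡ 433 (mod 449)
265^8 ≡ 256 (mod 449)
265^16 ≡ 431 (mod 449)
265^32 ≡ 324 (mod 449)
265^64 ≡ 359 (mod 449)
265^128 ≡ 18 (mod 449)
265^224 = 265^(128+64+32) ≡ 1 (mod 449).
Result is 1, so (265/449) = 1.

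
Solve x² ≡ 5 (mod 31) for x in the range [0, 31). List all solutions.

Since 31 ≡ 3 (mod 4), a square root of 5 is 5^((31+1)/4) = 5^8 mod 31.
Repeated squaring: 5^2≡25, 5^4≡5, 5^8≡25 (mod 31).
5^8 = 5^(8) ≡ 25 (mod 31).
Check: 25² = 625 ≡ 5 (mod 31). The two roots are 6 and 25.

6, 25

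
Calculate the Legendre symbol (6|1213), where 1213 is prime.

Pull out 2: since 1213 ≡ 5 (mod 8), (2/1213) = -1.
Reciprocity: 3 ≡ 3 and 1213 ≡ 1 (mod 4), so (3/1213) = +(1213/3).
Reduce top mod 3: now compute (1/3).
Reached (1/3) = 1. Collecting the sign flips along the way, the symbol is -1.

-1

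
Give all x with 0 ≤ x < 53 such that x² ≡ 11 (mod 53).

53 ≡ 1 (mod 4), so we find a root by search.
Trying successive values, 8² = 64 ≡ 11 (mod 53). The other root is 53 − 8 = 45.

8, 45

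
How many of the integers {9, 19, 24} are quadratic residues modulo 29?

2

(9/29) = +1 → QR.
(19/29) = -1 → non-residue.
(24/29) = +1 → QR.
Total quadratic residues among the 3: 2.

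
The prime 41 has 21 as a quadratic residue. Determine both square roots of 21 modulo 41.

12, 29

41 ≡ 1 (mod 4), so we find a root by search.
Trying successive values, 12² = 144 ≡ 21 (mod 41). The other root is 41 − 12 = 29.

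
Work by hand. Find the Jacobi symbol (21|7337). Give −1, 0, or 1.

Reciprocity: 21 ≡ 1 and 7337 ≡ 1 (mod 4), so (21/7337) = +(7337/21).
Reduce top mod 21: now compute (8/21).
Pull out 2^3: since 21 ≡ 5 (mod 8), (2/21) = -1, so (2/21)^3 = -1.
Reached (1/21) = 1. Collecting the sign flips along the way, the symbol is -1.

-1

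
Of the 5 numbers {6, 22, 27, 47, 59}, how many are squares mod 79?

1

(6/79) = -1 → non-residue.
(22/79) = +1 → QR.
(27/79) = -1 → non-residue.
(47/79) = -1 → non-residue.
(59/79) = -1 → non-residue.
Total quadratic residues among the 5: 1.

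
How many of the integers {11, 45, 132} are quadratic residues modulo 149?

(11/149) = -1 → non-residue.
(45/149) = +1 → QR.
(132/149) = +1 → QR.
Total quadratic residues among the 3: 2.

2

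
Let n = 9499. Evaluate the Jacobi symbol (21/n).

0

Reciprocity: 21 ≡ 1 and 9499 ≡ 3 (mod 4), so (21/9499) = +(9499/21).
Reduce top mod 21: now compute (7/21).
Reciprocity: 7 ≡ 3 and 21 ≡ 1 (mod 4), so (7/21) = +(21/7).
Reduce top mod 7: now compute (0/7).
Top reduces to 0: gcd > 1, so the symbol is 0.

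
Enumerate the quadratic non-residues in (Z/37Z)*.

2 5 6 8 13 14 15 17 18 19 20 22 23 24 29 31 32 35

Square k = 1,…,18 (k and 37−k give the same square):
1²=1, 2²=4, 3²=9, 4²=16, 5²=25, 6²=36, 7²≡12, 8²≡27, 9²≡7, 10²≡26, 11²≡10, 12²≡33, 13²≡21, 14²≡11, 15²≡3, 16²≡34, 17²≡30, 18²≡28 (mod 37).
The residues are {1, 3, 4, 7, 9, 10, 11, 12, 16, 21, 25, 26, 27, 28, 30, 33, 34, 36}; the non-residues are the remaining 18 nonzero classes.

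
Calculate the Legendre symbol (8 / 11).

Euler's criterion: (8/11) ≡ 8^5 (mod 11).
8^2 ≡ 9 (mod 11)
8^4 ≡ 4 (mod 11)
8^5 = 8^(4+1) ≡ 10 (mod 11).
Result is 10 ≡ −1, so (8/11) = −1.

-1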